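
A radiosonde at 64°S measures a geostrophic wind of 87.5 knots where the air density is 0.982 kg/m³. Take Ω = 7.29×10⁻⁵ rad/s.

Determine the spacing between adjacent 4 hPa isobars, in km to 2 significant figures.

69 km

Coriolis parameter at 64°S:
f = 2Ω sin φ = 2 × 7.29×10⁻⁵ × sin 64° = 1.31×10⁻⁴ s⁻¹
Wind speed in SI: 87.5 knots = 45.0 m/s
Geostrophic balance rearranged: |∂P/∂n| = f ρ V_g
|∂P/∂n| = 1.31×10⁻⁴ × 0.982 × 45.0 = 5.79×10⁻³ Pa/m
Isobar spacing: Δn = ΔP/|∂P/∂n| = 400 Pa / 5.79×10⁻³ Pa/m = 69053 m ≈ 69 km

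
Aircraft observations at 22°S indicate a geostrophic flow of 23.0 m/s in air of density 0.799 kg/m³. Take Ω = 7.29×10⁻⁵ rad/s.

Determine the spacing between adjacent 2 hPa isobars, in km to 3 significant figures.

199 km

Coriolis parameter at 22°S:
f = 2Ω sin φ = 2 × 7.29×10⁻⁵ × sin 22° = 5.46×10⁻⁵ s⁻¹
Geostrophic balance rearranged: |∂P/∂n| = f ρ V_g
|∂P/∂n| = 5.46×10⁻⁵ × 0.799 × 23.0 = 1.00×10⁻³ Pa/m
Isobar spacing: Δn = ΔP/|∂P/∂n| = 200 Pa / 1.00×10⁻³ Pa/m = 199261 m ≈ 199 km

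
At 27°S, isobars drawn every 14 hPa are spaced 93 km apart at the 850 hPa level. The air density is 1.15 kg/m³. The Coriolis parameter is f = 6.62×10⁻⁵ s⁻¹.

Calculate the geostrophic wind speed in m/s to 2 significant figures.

200 m/s

Pressure gradient: |∂P/∂n| = 1400 Pa / 93000 m = 1.51×10⁻² Pa/m
Geostrophic balance (pressure-gradient force = Coriolis force):
V_g = (1/(fρ)) |∂P/∂n| = 1.51×10⁻² / (6.62×10⁻⁵ × 1.15) = 198 m/s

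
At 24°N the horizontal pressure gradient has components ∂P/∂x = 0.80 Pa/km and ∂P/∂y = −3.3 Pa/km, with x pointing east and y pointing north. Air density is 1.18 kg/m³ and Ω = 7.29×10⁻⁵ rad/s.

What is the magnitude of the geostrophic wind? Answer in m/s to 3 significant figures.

Coriolis parameter at 24°N:
f = 2Ω sin φ = 2 × 7.29×10⁻⁵ × sin 24° = 5.93×10⁻⁵ s⁻¹
Component geostrophic relations (x east, y north):
u_g = −(1/(fρ)) ∂P/∂y,  v_g = (1/(fρ)) ∂P/∂x
u_g = −(−3.3×10⁻³)/(5.93×10⁻⁵ × 1.18) = 47.2 m/s;  v_g = (0.80×10⁻³)/(5.93×10⁻⁵ × 1.18) = 11.4 m/s
|V_g| = √(u_g² + v_g²) = 48.5 m/s

48.5 m/s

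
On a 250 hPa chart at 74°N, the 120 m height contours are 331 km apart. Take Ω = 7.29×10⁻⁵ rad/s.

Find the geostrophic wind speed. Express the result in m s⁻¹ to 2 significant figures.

25 m s⁻¹

Coriolis parameter at 74°N:
f = 2Ω sin φ = 2 × 7.29×10⁻⁵ × sin 74° = 1.40×10⁻⁴ s⁻¹
Height gradient: |∂Z/∂n| = 120 m / 331000 m = 3.63×10⁻⁴
On a pressure surface, geostrophic balance gives V_g = (g/f)|∂Z/∂n|:
V_g = 9.81 × 3.63×10⁻⁴ / 1.40×10⁻⁴ = 25.4 m/s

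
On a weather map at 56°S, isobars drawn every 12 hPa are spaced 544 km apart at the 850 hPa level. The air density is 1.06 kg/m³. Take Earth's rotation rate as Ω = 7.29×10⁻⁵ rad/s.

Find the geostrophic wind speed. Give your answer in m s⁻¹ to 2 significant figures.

17 m s⁻¹

Coriolis parameter at 56°S:
f = 2Ω sin φ = 2 × 7.29×10⁻⁵ × sin 56° = 1.21×10⁻⁴ s⁻¹
Pressure gradient: |∂P/∂n| = 1200 Pa / 544000 m = 2.21×10⁻³ Pa/m
Geostrophic balance (pressure-gradient force = Coriolis force):
V_g = (1/(fρ)) |∂P/∂n| = 2.21×10⁻³ / (1.21×10⁻⁴ × 1.06) = 17.2 m/s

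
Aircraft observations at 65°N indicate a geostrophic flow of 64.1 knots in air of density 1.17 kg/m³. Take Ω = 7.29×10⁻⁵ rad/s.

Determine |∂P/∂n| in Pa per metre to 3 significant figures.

5.10×10⁻³ Pa/m

Coriolis parameter at 65°N:
f = 2Ω sin φ = 2 × 7.29×10⁻⁵ × sin 65° = 1.32×10⁻⁴ s⁻¹
Wind speed in SI: 64.1 knots = 33.0 m/s
Geostrophic balance rearranged: |∂P/∂n| = f ρ V_g
|∂P/∂n| = 1.32×10⁻⁴ × 1.17 × 33.0 = 5.10×10⁻³ Pa/m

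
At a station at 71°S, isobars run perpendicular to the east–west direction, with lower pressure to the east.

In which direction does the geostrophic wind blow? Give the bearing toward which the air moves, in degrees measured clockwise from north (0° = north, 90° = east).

The pressure-gradient force points toward the east (bearing 090°).
Geostrophic balance: in the Southern Hemisphere the Coriolis force deflects motion to the left, so the geostrophic wind blows 90° to the left of the pressure-gradient force (low pressure on the right).
Rotating 090° by 90° counterclockwise gives 000° — the wind blows toward the north.

000°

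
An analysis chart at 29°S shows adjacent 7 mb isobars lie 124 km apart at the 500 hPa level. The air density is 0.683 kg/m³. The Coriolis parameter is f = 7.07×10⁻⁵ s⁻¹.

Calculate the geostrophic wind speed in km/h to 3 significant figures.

421 km/h

Pressure gradient: |∂P/∂n| = 700 Pa / 124000 m = 5.65×10⁻³ Pa/m
Geostrophic balance (pressure-gradient force = Coriolis force):
V_g = (1/(fρ)) |∂P/∂n| = 5.65×10⁻³ / (7.07×10⁻⁵ × 0.683) = 117 m/s
Converting: 117 m/s × 3.6 = 421 km/h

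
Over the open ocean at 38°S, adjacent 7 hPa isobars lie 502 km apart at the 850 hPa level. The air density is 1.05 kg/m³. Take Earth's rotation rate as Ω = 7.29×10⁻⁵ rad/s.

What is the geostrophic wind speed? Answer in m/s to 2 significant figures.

15 m/s

Coriolis parameter at 38°S:
f = 2Ω sin φ = 2 × 7.29×10⁻⁵ × sin 38° = 8.98×10⁻⁵ s⁻¹
Pressure gradient: |∂P/∂n| = 700 Pa / 502000 m = 1.39×10⁻³ Pa/m
Geostrophic balance (pressure-gradient force = Coriolis force):
V_g = (1/(fρ)) |∂P/∂n| = 1.39×10⁻³ / (8.98×10⁻⁵ × 1.05) = 14.8 m/s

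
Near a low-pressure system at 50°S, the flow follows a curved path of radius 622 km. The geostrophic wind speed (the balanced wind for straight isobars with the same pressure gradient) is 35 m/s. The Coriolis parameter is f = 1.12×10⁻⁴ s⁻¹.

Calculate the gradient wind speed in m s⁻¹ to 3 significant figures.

25.6 m s⁻¹

Around a low, centrifugal force acts outward with Coriolis, so pressure-gradient force balances both:
(1/ρ)|∂P/∂n| = fV + V²/R  →  V² + fR·V − fR·V_g = 0
With fR = 1.12×10⁻⁴ × 622×10³ m = 69.7 m/s:
V = [−fR + √((fR)² + 4 fR V_g)]/2 = [−69.7 + √(69.7² + 4×69.7×35)]/2 = 25.6 m/s
Subgeostrophic (V < V_g = 35 m/s), as expected around a low.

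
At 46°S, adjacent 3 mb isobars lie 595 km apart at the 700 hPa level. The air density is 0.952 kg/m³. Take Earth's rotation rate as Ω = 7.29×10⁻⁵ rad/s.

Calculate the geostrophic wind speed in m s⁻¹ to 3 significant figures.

Coriolis parameter at 46°S:
f = 2Ω sin φ = 2 × 7.29×10⁻⁵ × sin 46° = 1.05×10⁻⁴ s⁻¹
Pressure gradient: |∂P/∂n| = 300 Pa / 595000 m = 5.04×10⁻⁴ Pa/m
Geostrophic balance (pressure-gradient force = Coriolis force):
V_g = (1/(fρ)) |∂P/∂n| = 5.04×10⁻⁴ / (1.05×10⁻⁴ × 0.952) = 5.05 m/s

5.05 m s⁻¹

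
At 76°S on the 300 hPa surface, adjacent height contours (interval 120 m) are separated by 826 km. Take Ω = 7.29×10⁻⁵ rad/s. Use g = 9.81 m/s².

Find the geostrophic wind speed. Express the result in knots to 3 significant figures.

19.6 knots

Coriolis parameter at 76°S:
f = 2Ω sin φ = 2 × 7.29×10⁻⁵ × sin 76° = 1.41×10⁻⁴ s⁻¹
Height gradient: |∂Z/∂n| = 120 m / 826000 m = 1.45×10⁻⁴
On a pressure surface, geostrophic balance gives V_g = (g/f)|∂Z/∂n|:
V_g = 9.81 × 1.45×10⁻⁴ / 1.41×10⁻⁴ = 10.1 m/s
Converting: 10.1 m/s × 1.944 = 19.6 knots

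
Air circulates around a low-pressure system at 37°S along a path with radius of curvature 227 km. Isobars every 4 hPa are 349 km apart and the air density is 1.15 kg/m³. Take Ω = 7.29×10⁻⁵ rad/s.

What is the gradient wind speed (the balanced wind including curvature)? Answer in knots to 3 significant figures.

Coriolis parameter at 37°S:
f = 2Ω sin φ = 2 × 7.29×10⁻⁵ × sin 37° = 8.77×10⁻⁵ s⁻¹
Pressure gradient: |∂P/∂n| = 400 Pa / 349000 m = 1.15×10⁻³ Pa/m
Geostrophic speed: V_g = |∂P/∂n|/(fρ) = 1.15×10⁻³/(8.77×10⁻⁵ × 1.15) = 11.4 m/s
Around a low, centrifugal force acts outward with Coriolis, so pressure-gradient force balances both:
(1/ρ)|∂P/∂n| = fV + V²/R  →  V² + fR·V − fR·V_g = 0
With fR = 8.77×10⁻⁵ × 227×10³ m = 19.9 m/s:
V = [−fR + √((fR)² + 4 fR V_g)]/2 = [−19.9 + √(19.9² + 4×19.9×11.4)]/2 = 8.08 m/s
Subgeostrophic (V < V_g = 11.4 m/s), as expected around a low.
Converting: 8.08 m/s × 1.944 = 15.7 knots

15.7 knots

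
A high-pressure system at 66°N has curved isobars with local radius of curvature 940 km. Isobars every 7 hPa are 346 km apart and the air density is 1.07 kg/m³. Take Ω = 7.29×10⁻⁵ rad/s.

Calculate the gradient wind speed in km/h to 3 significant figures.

58.8 km/h

Coriolis parameter at 66°N:
f = 2Ω sin φ = 2 × 7.29×10⁻⁵ × sin 66° = 1.33×10⁻⁴ s⁻¹
Pressure gradient: |∂P/∂n| = 700 Pa / 346000 m = 2.02×10⁻³ Pa/m
Geostrophic speed: V_g = |∂P/∂n|/(fρ) = 2.02×10⁻³/(1.33×10⁻⁴ × 1.07) = 14.2 m/s
Around a high, pressure-gradient force acts outward with centrifugal, so Coriolis balances both:
fV = (1/ρ)|∂P/∂n| + V²/R  →  V² − fR·V + fR·V_g = 0
With fR = 1.33×10⁻⁴ × 940×10³ m = 125 m/s:
V = [fR − √((fR)² − 4 fR V_g)]/2 = [125 − √(125² − 4×125×14.2)]/2 = 16.3 m/s
Supergeostrophic (V > V_g = 14.2 m/s), as expected around a high.
Converting: 16.3 m/s × 3.6 = 58.8 km/h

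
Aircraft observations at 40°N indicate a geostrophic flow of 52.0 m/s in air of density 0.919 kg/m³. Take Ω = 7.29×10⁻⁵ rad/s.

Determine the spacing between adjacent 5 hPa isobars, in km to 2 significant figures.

Coriolis parameter at 40°N:
f = 2Ω sin φ = 2 × 7.29×10⁻⁵ × sin 40° = 9.37×10⁻⁵ s⁻¹
Geostrophic balance rearranged: |∂P/∂n| = f ρ V_g
|∂P/∂n| = 9.37×10⁻⁵ × 0.919 × 52.0 = 4.48×10⁻³ Pa/m
Isobar spacing: Δn = ΔP/|∂P/∂n| = 500 Pa / 4.48×10⁻³ Pa/m = 111642 m ≈ 110 km

110 km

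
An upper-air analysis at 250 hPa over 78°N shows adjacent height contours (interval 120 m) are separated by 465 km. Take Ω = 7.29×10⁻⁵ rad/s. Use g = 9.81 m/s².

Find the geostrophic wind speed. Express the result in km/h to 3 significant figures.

Coriolis parameter at 78°N:
f = 2Ω sin φ = 2 × 7.29×10⁻⁵ × sin 78° = 1.43×10⁻⁴ s⁻¹
Height gradient: |∂Z/∂n| = 120 m / 465000 m = 2.58×10⁻⁴
On a pressure surface, geostrophic balance gives V_g = (g/f)|∂Z/∂n|:
V_g = 9.81 × 2.58×10⁻⁴ / 1.43×10⁻⁴ = 17.8 m/s
Converting: 17.8 m/s × 3.6 = 63.9 km/h

63.9 km/h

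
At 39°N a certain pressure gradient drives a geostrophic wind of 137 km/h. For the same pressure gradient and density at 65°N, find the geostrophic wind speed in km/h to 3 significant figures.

95.1 km/h

With the same pressure gradient and density, V_g ∝ 1/f ∝ 1/sin φ.
V₂ = V₁ · sin φ₁ / sin φ₂ = 137 × sin 39° / sin 65°
V₂ = 137 × 0.6293/0.9063 = 95.1 km/h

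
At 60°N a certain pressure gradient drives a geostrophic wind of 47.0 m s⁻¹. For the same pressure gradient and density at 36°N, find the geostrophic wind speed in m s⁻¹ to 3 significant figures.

69.2 m s⁻¹

With the same pressure gradient and density, V_g ∝ 1/f ∝ 1/sin φ.
V₂ = V₁ · sin φ₁ / sin φ₂ = 47.0 × sin 60° / sin 36°
V₂ = 47.0 × 0.8660/0.5878 = 69.2 m s⁻¹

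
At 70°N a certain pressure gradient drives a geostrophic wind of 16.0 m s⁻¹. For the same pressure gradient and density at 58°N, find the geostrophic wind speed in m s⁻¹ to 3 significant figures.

17.7 m s⁻¹

With the same pressure gradient and density, V_g ∝ 1/f ∝ 1/sin φ.
V₂ = V₁ · sin φ₁ / sin φ₂ = 16.0 × sin 70° / sin 58°
V₂ = 16.0 × 0.9397/0.8480 = 17.7 m s⁻¹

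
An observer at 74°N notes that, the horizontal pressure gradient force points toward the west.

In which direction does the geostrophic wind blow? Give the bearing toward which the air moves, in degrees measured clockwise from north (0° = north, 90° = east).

The pressure-gradient force points toward the west (bearing 270°).
Geostrophic balance: in the Northern Hemisphere the Coriolis force deflects motion to the right, so the geostrophic wind blows 90° to the right of the pressure-gradient force (low pressure on the left).
Rotating 270° by 90° clockwise gives 000° — the wind blows toward the north.

000°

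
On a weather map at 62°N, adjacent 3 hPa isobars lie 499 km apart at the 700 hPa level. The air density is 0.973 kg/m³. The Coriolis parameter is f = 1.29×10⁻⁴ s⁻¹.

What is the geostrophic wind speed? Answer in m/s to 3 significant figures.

Pressure gradient: |∂P/∂n| = 300 Pa / 499000 m = 6.01×10⁻⁴ Pa/m
Geostrophic balance (pressure-gradient force = Coriolis force):
V_g = (1/(fρ)) |∂P/∂n| = 6.01×10⁻⁴ / (1.29×10⁻⁴ × 0.973) = 4.79 m/s

4.79 m/s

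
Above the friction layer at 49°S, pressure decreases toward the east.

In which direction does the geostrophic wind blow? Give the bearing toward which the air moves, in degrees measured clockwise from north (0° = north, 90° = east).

000°

The pressure-gradient force points toward the east (bearing 090°).
Geostrophic balance: in the Southern Hemisphere the Coriolis force deflects motion to the left, so the geostrophic wind blows 90° to the left of the pressure-gradient force (low pressure on the right).
Rotating 090° by 90° counterclockwise gives 000° — the wind blows toward the north.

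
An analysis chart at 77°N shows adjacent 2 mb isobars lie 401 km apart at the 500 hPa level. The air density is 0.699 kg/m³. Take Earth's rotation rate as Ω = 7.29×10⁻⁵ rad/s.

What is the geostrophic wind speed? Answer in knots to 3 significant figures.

9.76 knots

Coriolis parameter at 77°N:
f = 2Ω sin φ = 2 × 7.29×10⁻⁵ × sin 77° = 1.42×10⁻⁴ s⁻¹
Pressure gradient: |∂P/∂n| = 200 Pa / 401000 m = 4.99×10⁻⁴ Pa/m
Geostrophic balance (pressure-gradient force = Coriolis force):
V_g = (1/(fρ)) |∂P/∂n| = 4.99×10⁻⁴ / (1.42×10⁻⁴ × 0.699) = 5.02 m/s
Converting: 5.02 m/s × 1.944 = 9.76 knots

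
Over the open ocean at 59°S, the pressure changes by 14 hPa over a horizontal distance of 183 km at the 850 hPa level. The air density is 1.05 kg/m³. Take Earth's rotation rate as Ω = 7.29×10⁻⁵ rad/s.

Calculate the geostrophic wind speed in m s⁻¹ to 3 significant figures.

Coriolis parameter at 59°S:
f = 2Ω sin φ = 2 × 7.29×10⁻⁵ × sin 59° = 1.25×10⁻⁴ s⁻¹
Pressure gradient: |∂P/∂n| = 1400 Pa / 183000 m = 7.65×10⁻³ Pa/m
Geostrophic balance (pressure-gradient force = Coriolis force):
V_g = (1/(fρ)) |∂P/∂n| = 7.65×10⁻³ / (1.25×10⁻⁴ × 1.05) = 58.3 m/s

58.3 m s⁻¹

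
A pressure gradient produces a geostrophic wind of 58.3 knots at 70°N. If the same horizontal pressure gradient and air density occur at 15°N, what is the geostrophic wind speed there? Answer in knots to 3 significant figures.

With the same pressure gradient and density, V_g ∝ 1/f ∝ 1/sin φ.
V₂ = V₁ · sin φ₁ / sin φ₂ = 58.3 × sin 70° / sin 15°
V₂ = 58.3 × 0.9397/0.2588 = 212 knots

212 knots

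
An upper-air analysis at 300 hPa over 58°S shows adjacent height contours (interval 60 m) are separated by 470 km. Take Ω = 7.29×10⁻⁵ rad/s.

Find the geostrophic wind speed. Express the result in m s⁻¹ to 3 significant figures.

10.1 m s⁻¹

Coriolis parameter at 58°S:
f = 2Ω sin φ = 2 × 7.29×10⁻⁵ × sin 58° = 1.24×10⁻⁴ s⁻¹
Height gradient: |∂Z/∂n| = 60 m / 470000 m = 1.28×10⁻⁴
On a pressure surface, geostrophic balance gives V_g = (g/f)|∂Z/∂n|:
V_g = 9.81 × 1.28×10⁻⁴ / 1.24×10⁻⁴ = 10.1 m/s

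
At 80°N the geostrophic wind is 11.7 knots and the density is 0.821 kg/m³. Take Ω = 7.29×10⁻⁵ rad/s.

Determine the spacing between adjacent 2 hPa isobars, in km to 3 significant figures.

282 km

Coriolis parameter at 80°N:
f = 2Ω sin φ = 2 × 7.29×10⁻⁵ × sin 80° = 1.44×10⁻⁴ s⁻¹
Wind speed in SI: 11.7 knots = 6.02 m/s
Geostrophic balance rearranged: |∂P/∂n| = f ρ V_g
|∂P/∂n| = 1.44×10⁻⁴ × 0.821 × 6.02 = 7.10×10⁻⁴ Pa/m
Isobar spacing: Δn = ΔP/|∂P/∂n| = 200 Pa / 7.10×10⁻⁴ Pa/m = 281873 m ≈ 282 km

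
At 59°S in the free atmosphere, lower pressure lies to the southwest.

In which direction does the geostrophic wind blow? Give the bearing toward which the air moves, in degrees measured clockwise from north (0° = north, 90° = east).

135°

The pressure-gradient force points toward the southwest (bearing 225°).
Geostrophic balance: in the Southern Hemisphere the Coriolis force deflects motion to the left, so the geostrophic wind blows 90° to the left of the pressure-gradient force (low pressure on the right).
Rotating 225° by 90° counterclockwise gives 135° — the wind blows toward the southeast.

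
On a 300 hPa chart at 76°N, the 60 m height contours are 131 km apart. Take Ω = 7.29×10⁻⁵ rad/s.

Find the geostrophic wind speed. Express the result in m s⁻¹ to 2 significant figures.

32 m s⁻¹

Coriolis parameter at 76°N:
f = 2Ω sin φ = 2 × 7.29×10⁻⁵ × sin 76° = 1.41×10⁻⁴ s⁻¹
Height gradient: |∂Z/∂n| = 60 m / 131000 m = 4.58×10⁻⁴
On a pressure surface, geostrophic balance gives V_g = (g/f)|∂Z/∂n|:
V_g = 9.81 × 4.58×10⁻⁴ / 1.41×10⁻⁴ = 31.8 m/s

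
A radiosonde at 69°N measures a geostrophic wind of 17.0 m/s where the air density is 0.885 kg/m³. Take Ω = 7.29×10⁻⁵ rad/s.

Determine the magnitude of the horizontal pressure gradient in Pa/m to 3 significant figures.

Coriolis parameter at 69°N:
f = 2Ω sin φ = 2 × 7.29×10⁻⁵ × sin 69° = 1.36×10⁻⁴ s⁻¹
Geostrophic balance rearranged: |∂P/∂n| = f ρ V_g
|∂P/∂n| = 1.36×10⁻⁴ × 0.885 × 17.0 = 2.05×10⁻³ Pa/m

2.05×10⁻³ Pa/m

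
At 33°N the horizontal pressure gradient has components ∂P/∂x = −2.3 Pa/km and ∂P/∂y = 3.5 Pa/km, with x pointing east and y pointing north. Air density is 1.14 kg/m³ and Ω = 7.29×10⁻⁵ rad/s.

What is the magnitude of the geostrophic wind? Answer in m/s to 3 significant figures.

46.3 m/s

Coriolis parameter at 33°N:
f = 2Ω sin φ = 2 × 7.29×10⁻⁵ × sin 33° = 7.94×10⁻⁵ s⁻¹
Component geostrophic relations (x east, y north):
u_g = −(1/(fρ)) ∂P/∂y,  v_g = (1/(fρ)) ∂P/∂x
u_g = −(3.5×10⁻³)/(7.94×10⁻⁵ × 1.14) = −38.7 m/s;  v_g = (−2.3×10⁻³)/(7.94×10⁻⁵ × 1.14) = −25.4 m/s
|V_g| = √(u_g² + v_g²) = 46.3 m/s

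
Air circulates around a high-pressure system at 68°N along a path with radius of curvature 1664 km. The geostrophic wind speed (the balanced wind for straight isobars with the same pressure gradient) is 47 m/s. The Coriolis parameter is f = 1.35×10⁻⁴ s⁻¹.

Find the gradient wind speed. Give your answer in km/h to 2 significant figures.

240 km/h

Around a high, pressure-gradient force acts outward with centrifugal, so Coriolis balances both:
fV = (1/ρ)|∂P/∂n| + V²/R  →  V² − fR·V + fR·V_g = 0
With fR = 1.35×10⁻⁴ × 1664×10³ m = 225 m/s:
V = [fR − √((fR)² − 4 fR V_g)]/2 = [225 − √(225² − 4×225×47)]/2 = 67 m/s
Supergeostrophic (V > V_g = 47 m/s), as expected around a high.
Converting: 67 m/s × 3.6 = 240 km/h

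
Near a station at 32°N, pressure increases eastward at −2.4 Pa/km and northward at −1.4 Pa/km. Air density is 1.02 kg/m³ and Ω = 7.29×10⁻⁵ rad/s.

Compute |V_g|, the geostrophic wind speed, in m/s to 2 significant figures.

35 m/s

Coriolis parameter at 32°N:
f = 2Ω sin φ = 2 × 7.29×10⁻⁵ × sin 32° = 7.73×10⁻⁵ s⁻¹
Component geostrophic relations (x east, y north):
u_g = −(1/(fρ)) ∂P/∂y,  v_g = (1/(fρ)) ∂P/∂x
u_g = −(−1.4×10⁻³)/(7.73×10⁻⁵ × 1.02) = 17.8 m/s;  v_g = (−2.4×10⁻³)/(7.73×10⁻⁵ × 1.02) = −30.5 m/s
|V_g| = √(u_g² + v_g²) = 35.3 m/s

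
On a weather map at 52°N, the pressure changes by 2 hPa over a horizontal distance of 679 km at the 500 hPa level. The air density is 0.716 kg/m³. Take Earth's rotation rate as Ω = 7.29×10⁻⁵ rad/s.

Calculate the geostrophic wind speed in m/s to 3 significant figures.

Coriolis parameter at 52°N:
f = 2Ω sin φ = 2 × 7.29×10⁻⁵ × sin 52° = 1.15×10⁻⁴ s⁻¹
Pressure gradient: |∂P/∂n| = 200 Pa / 679000 m = 2.95×10⁻⁴ Pa/m
Geostrophic balance (pressure-gradient force = Coriolis force):
V_g = (1/(fρ)) |∂P/∂n| = 2.95×10⁻⁴ / (1.15×10⁻⁴ × 0.716) = 3.58 m/s

3.58 m/s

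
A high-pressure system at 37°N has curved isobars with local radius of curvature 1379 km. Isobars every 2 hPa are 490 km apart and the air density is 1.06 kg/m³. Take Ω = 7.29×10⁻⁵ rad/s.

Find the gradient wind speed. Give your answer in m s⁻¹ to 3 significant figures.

Coriolis parameter at 37°N:
f = 2Ω sin φ = 2 × 7.29×10⁻⁵ × sin 37° = 8.77×10⁻⁵ s⁻¹
Pressure gradient: |∂P/∂n| = 200 Pa / 490000 m = 4.08×10⁻⁴ Pa/m
Geostrophic speed: V_g = |∂P/∂n|/(fρ) = 4.08×10⁻⁴/(8.77×10⁻⁵ × 1.06) = 4.39 m/s
Around a high, pressure-gradient force acts outward with centrifugal, so Coriolis balances both:
fV = (1/ρ)|∂P/∂n| + V²/R  →  V² − fR·V + fR·V_g = 0
With fR = 8.77×10⁻⁵ × 1379×10³ m = 121 m/s:
V = [fR − √((fR)² − 4 fR V_g)]/2 = [121 − √(121² − 4×121×4.39)]/2 = 4.56 m/s
Supergeostrophic (V > V_g = 4.39 m/s), as expected around a high.

4.56 m s⁻¹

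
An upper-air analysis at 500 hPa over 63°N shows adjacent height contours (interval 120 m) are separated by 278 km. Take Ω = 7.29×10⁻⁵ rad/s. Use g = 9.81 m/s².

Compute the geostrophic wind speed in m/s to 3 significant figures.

Coriolis parameter at 63°N:
f = 2Ω sin φ = 2 × 7.29×10⁻⁵ × sin 63° = 1.30×10⁻⁴ s⁻¹
Height gradient: |∂Z/∂n| = 120 m / 278000 m = 4.32×10⁻⁴
On a pressure surface, geostrophic balance gives V_g = (g/f)|∂Z/∂n|:
V_g = 9.81 × 4.32×10⁻⁴ / 1.30×10⁻⁴ = 32.6 m/s

32.6 m/s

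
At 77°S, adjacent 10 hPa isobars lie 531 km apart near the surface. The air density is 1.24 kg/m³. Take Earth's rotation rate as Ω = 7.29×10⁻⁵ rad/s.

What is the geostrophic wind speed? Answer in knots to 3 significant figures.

20.8 knots

Coriolis parameter at 77°S:
f = 2Ω sin φ = 2 × 7.29×10⁻⁵ × sin 77° = 1.42×10⁻⁴ s⁻¹
Pressure gradient: |∂P/∂n| = 1000 Pa / 531000 m = 1.88×10⁻³ Pa/m
Geostrophic balance (pressure-gradient force = Coriolis force):
V_g = (1/(fρ)) |∂P/∂n| = 1.88×10⁻³ / (1.42×10⁻⁴ × 1.24) = 10.7 m/s
Converting: 10.7 m/s × 1.944 = 20.8 knots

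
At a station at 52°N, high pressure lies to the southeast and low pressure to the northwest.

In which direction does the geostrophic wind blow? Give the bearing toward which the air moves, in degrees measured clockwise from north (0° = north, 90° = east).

The pressure-gradient force points toward the northwest (bearing 315°).
Geostrophic balance: in the Northern Hemisphere the Coriolis force deflects motion to the right, so the geostrophic wind blows 90° to the right of the pressure-gradient force (low pressure on the left).
Rotating 315° by 90° clockwise gives 045° — the wind blows toward the northeast.

045°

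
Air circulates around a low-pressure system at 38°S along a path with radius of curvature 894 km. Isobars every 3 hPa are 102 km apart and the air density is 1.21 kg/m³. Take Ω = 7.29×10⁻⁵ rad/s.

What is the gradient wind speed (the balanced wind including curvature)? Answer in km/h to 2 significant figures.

77 km/h

Coriolis parameter at 38°S:
f = 2Ω sin φ = 2 × 7.29×10⁻⁵ × sin 38° = 8.98×10⁻⁵ s⁻¹
Pressure gradient: |∂P/∂n| = 300 Pa / 102000 m = 2.94×10⁻³ Pa/m
Geostrophic speed: V_g = |∂P/∂n|/(fρ) = 2.94×10⁻³/(8.98×10⁻⁵ × 1.21) = 27.1 m/s
Around a low, centrifugal force acts outward with Coriolis, so pressure-gradient force balances both:
(1/ρ)|∂P/∂n| = fV + V²/R  →  V² + fR·V − fR·V_g = 0
With fR = 8.98×10⁻⁵ × 894×10³ m = 80.2 m/s:
V = [−fR + √((fR)² + 4 fR V_g)]/2 = [−80.2 + √(80.2² + 4×80.2×27.1)]/2 = 21.4 m/s
Subgeostrophic (V < V_g = 27.1 m/s), as expected around a low.
Converting: 21.4 m/s × 3.6 = 77 km/h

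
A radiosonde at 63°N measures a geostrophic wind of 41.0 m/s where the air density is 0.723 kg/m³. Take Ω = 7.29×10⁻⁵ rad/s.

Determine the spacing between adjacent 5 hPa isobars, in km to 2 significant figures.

130 km

Coriolis parameter at 63°N:
f = 2Ω sin φ = 2 × 7.29×10⁻⁵ × sin 63° = 1.30×10⁻⁴ s⁻¹
Geostrophic balance rearranged: |∂P/∂n| = f ρ V_g
|∂P/∂n| = 1.30×10⁻⁴ × 0.723 × 41.0 = 3.85×10⁻³ Pa/m
Isobar spacing: Δn = ΔP/|∂P/∂n| = 500 Pa / 3.85×10⁻³ Pa/m = 129840 m ≈ 130 km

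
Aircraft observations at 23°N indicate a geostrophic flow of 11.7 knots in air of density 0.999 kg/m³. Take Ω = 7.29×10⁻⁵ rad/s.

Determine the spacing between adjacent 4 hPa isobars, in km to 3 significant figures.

Coriolis parameter at 23°N:
f = 2Ω sin φ = 2 × 7.29×10⁻⁵ × sin 23° = 5.70×10⁻⁵ s⁻¹
Wind speed in SI: 11.7 knots = 6.02 m/s
Geostrophic balance rearranged: |∂P/∂n| = f ρ V_g
|∂P/∂n| = 5.70×10⁻⁵ × 0.999 × 6.02 = 3.43×10⁻⁴ Pa/m
Isobar spacing: Δn = ΔP/|∂P/∂n| = 400 Pa / 3.43×10⁻⁴ Pa/m = 1167710 m ≈ 1170 km

1170 km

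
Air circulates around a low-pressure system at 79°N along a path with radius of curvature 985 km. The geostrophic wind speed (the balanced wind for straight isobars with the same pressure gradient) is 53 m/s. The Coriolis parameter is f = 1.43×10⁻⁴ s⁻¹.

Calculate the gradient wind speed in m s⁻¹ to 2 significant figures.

Around a low, centrifugal force acts outward with Coriolis, so pressure-gradient force balances both:
(1/ρ)|∂P/∂n| = fV + V²/R  →  V² + fR·V − fR·V_g = 0
With fR = 1.43×10⁻⁴ × 985×10³ m = 141 m/s:
V = [−fR + √((fR)² + 4 fR V_g)]/2 = [−141 + √(141² + 4×141×53)]/2 = 41 m/s
Subgeostrophic (V < V_g = 53 m/s), as expected around a low.

41 m s⁻¹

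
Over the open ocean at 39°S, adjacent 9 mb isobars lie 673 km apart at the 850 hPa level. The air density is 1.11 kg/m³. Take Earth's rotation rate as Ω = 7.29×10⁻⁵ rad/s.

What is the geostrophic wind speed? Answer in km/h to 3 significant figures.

Coriolis parameter at 39°S:
f = 2Ω sin φ = 2 × 7.29×10⁻⁵ × sin 39° = 9.18×10⁻⁵ s⁻¹
Pressure gradient: |∂P/∂n| = 900 Pa / 673000 m = 1.34×10⁻³ Pa/m
Geostrophic balance (pressure-gradient force = Coriolis force):
V_g = (1/(fρ)) |∂P/∂n| = 1.34×10⁻³ / (9.18×10⁻⁵ × 1.11) = 13.1 m/s
Converting: 13.1 m/s × 3.6 = 47.3 km/h

47.3 km/h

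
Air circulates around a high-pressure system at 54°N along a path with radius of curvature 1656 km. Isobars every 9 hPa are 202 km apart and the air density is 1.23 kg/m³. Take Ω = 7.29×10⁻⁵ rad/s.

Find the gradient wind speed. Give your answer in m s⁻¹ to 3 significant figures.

Coriolis parameter at 54°N:
f = 2Ω sin φ = 2 × 7.29×10⁻⁵ × sin 54° = 1.18×10⁻⁴ s⁻¹
Pressure gradient: |∂P/∂n| = 900 Pa / 202000 m = 4.46×10⁻³ Pa/m
Geostrophic speed: V_g = |∂P/∂n|/(fρ) = 4.46×10⁻³/(1.18×10⁻⁴ × 1.23) = 30.7 m/s
Around a high, pressure-gradient force acts outward with centrifugal, so Coriolis balances both:
fV = (1/ρ)|∂P/∂n| + V²/R  →  V² − fR·V + fR·V_g = 0
With fR = 1.18×10⁻⁴ × 1656×10³ m = 195 m/s:
V = [fR − √((fR)² − 4 fR V_g)]/2 = [195 − √(195² − 4×195×30.7)]/2 = 38.2 m/s
Supergeostrophic (V > V_g = 30.7 m/s), as expected around a high.

38.2 m s⁻¹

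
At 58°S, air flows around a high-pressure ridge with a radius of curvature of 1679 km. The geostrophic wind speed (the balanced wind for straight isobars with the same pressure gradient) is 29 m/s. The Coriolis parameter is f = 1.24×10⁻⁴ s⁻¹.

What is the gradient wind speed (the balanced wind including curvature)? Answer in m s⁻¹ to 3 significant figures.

Around a high, pressure-gradient force acts outward with centrifugal, so Coriolis balances both:
fV = (1/ρ)|∂P/∂n| + V²/R  →  V² − fR·V + fR·V_g = 0
With fR = 1.24×10⁻⁴ × 1679×10³ m = 208 m/s:
V = [fR − √((fR)² − 4 fR V_g)]/2 = [208 − √(208² − 4×208×29)]/2 = 34.8 m/s
Supergeostrophic (V > V_g = 29 m/s), as expected around a high.

34.8 m s⁻¹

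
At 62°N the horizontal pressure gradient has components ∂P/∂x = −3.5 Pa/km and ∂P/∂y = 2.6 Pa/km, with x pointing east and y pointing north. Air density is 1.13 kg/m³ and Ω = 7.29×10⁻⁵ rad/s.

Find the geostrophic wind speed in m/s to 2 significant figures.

Coriolis parameter at 62°N:
f = 2Ω sin φ = 2 × 7.29×10⁻⁵ × sin 62° = 1.29×10⁻⁴ s⁻¹
Component geostrophic relations (x east, y north):
u_g = −(1/(fρ)) ∂P/∂y,  v_g = (1/(fρ)) ∂P/∂x
u_g = −(2.6×10⁻³)/(1.29×10⁻⁴ × 1.13) = −17.9 m/s;  v_g = (−3.5×10⁻³)/(1.29×10⁻⁴ × 1.13) = −24.1 m/s
|V_g| = √(u_g² + v_g²) = 30.0 m/s

30 m/s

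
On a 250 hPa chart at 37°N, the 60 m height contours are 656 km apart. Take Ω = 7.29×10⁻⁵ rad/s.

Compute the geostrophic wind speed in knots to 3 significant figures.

Coriolis parameter at 37°N:
f = 2Ω sin φ = 2 × 7.29×10⁻⁵ × sin 37° = 8.77×10⁻⁵ s⁻¹
Height gradient: |∂Z/∂n| = 60 m / 656000 m = 9.15×10⁻⁵
On a pressure surface, geostrophic balance gives V_g = (g/f)|∂Z/∂n|:
V_g = 9.81 × 9.15×10⁻⁵ / 8.77×10⁻⁵ = 10.2 m/s
Converting: 10.2 m/s × 1.944 = 19.9 knots

19.9 knots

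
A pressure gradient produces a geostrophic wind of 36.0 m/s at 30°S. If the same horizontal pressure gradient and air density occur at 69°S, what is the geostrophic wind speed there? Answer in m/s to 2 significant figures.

With the same pressure gradient and density, V_g ∝ 1/f ∝ 1/sin φ.
V₂ = V₁ · sin φ₁ / sin φ₂ = 36.0 × sin 30° / sin 69°
V₂ = 36.0 × 0.5000/0.9336 = 19 m/s

19 m/s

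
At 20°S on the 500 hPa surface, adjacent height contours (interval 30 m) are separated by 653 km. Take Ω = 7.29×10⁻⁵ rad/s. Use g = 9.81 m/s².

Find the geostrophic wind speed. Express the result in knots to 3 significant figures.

17.6 knots

Coriolis parameter at 20°S:
f = 2Ω sin φ = 2 × 7.29×10⁻⁵ × sin 20° = 4.99×10⁻⁵ s⁻¹
Height gradient: |∂Z/∂n| = 30 m / 653000 m = 4.59×10⁻⁵
On a pressure surface, geostrophic balance gives V_g = (g/f)|∂Z/∂n|:
V_g = 9.81 × 4.59×10⁻⁵ / 4.99×10⁻⁵ = 9.04 m/s
Converting: 9.04 m/s × 1.944 = 17.6 knots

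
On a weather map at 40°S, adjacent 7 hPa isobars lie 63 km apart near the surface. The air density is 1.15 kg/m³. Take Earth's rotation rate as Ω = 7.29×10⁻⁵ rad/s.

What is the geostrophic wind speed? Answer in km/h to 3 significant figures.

371 km/h

Coriolis parameter at 40°S:
f = 2Ω sin φ = 2 × 7.29×10⁻⁵ × sin 40° = 9.37×10⁻⁵ s⁻¹
Pressure gradient: |∂P/∂n| = 700 Pa / 63000 m = 1.11×10⁻² Pa/m
Geostrophic balance (pressure-gradient force = Coriolis force):
V_g = (1/(fρ)) |∂P/∂n| = 1.11×10⁻² / (9.37×10⁻⁵ × 1.15) = 103 m/s
Converting: 103 m/s × 3.6 = 371 km/h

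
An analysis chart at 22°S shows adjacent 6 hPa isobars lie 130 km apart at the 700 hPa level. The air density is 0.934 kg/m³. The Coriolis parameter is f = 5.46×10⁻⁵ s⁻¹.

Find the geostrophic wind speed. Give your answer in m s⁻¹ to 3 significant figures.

Pressure gradient: |∂P/∂n| = 600 Pa / 130000 m = 4.62×10⁻³ Pa/m
Geostrophic balance (pressure-gradient force = Coriolis force):
V_g = (1/(fρ)) |∂P/∂n| = 4.62×10⁻³ / (5.46×10⁻⁵ × 0.934) = 90.5 m/s

90.5 m s⁻¹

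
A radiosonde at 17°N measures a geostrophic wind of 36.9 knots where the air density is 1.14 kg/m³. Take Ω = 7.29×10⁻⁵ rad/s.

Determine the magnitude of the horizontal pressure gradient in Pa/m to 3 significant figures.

Coriolis parameter at 17°N:
f = 2Ω sin φ = 2 × 7.29×10⁻⁵ × sin 17° = 4.26×10⁻⁵ s⁻¹
Wind speed in SI: 36.9 knots = 19.0 m/s
Geostrophic balance rearranged: |∂P/∂n| = f ρ V_g
|∂P/∂n| = 4.26×10⁻⁵ × 1.14 × 19.0 = 9.22×10⁻⁴ Pa/m

9.22×10⁻⁴ Pa/m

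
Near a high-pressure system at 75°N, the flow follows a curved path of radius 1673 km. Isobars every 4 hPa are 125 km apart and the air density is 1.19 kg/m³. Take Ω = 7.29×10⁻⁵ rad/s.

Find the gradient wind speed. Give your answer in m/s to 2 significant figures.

Coriolis parameter at 75°N:
f = 2Ω sin φ = 2 × 7.29×10⁻⁵ × sin 75° = 1.41×10⁻⁴ s⁻¹
Pressure gradient: |∂P/∂n| = 400 Pa / 125000 m = 3.20×10⁻³ Pa/m
Geostrophic speed: V_g = |∂P/∂n|/(fρ) = 3.20×10⁻³/(1.41×10⁻⁴ × 1.19) = 19.1 m/s
Around a high, pressure-gradient force acts outward with centrifugal, so Coriolis balances both:
fV = (1/ρ)|∂P/∂n| + V²/R  →  V² − fR·V + fR·V_g = 0
With fR = 1.41×10⁻⁴ × 1673×10³ m = 236 m/s:
V = [fR − √((fR)² − 4 fR V_g)]/2 = [236 − √(236² − 4×236×19.1)]/2 = 21 m/s
Supergeostrophic (V > V_g = 19.1 m/s), as expected around a high.

21 m/s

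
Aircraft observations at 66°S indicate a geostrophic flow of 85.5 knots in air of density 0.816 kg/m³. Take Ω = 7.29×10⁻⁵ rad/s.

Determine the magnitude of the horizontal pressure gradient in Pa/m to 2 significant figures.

Coriolis parameter at 66°S:
f = 2Ω sin φ = 2 × 7.29×10⁻⁵ × sin 66° = 1.33×10⁻⁴ s⁻¹
Wind speed in SI: 85.5 knots = 44.0 m/s
Geostrophic balance rearranged: |∂P/∂n| = f ρ V_g
|∂P/∂n| = 1.33×10⁻⁴ × 0.816 × 44.0 = 4.78×10⁻³ Pa/m

4.8×10⁻³ Pa/m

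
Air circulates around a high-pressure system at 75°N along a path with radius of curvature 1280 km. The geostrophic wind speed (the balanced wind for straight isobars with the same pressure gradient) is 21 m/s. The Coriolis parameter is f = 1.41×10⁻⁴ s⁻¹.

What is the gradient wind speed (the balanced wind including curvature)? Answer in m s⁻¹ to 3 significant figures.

Around a high, pressure-gradient force acts outward with centrifugal, so Coriolis balances both:
fV = (1/ρ)|∂P/∂n| + V²/R  →  V² − fR·V + fR·V_g = 0
With fR = 1.41×10⁻⁴ × 1280×10³ m = 180 m/s:
V = [fR − √((fR)² − 4 fR V_g)]/2 = [180 − √(180² − 4×180×21)]/2 = 24.3 m/s
Supergeostrophic (V > V_g = 21 m/s), as expected around a high.

24.3 m s⁻¹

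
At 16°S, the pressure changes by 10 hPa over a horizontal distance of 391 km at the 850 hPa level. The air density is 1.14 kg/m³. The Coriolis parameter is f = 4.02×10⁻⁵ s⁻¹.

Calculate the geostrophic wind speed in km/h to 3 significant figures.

201 km/h

Pressure gradient: |∂P/∂n| = 1000 Pa / 391000 m = 2.56×10⁻³ Pa/m
Geostrophic balance (pressure-gradient force = Coriolis force):
V_g = (1/(fρ)) |∂P/∂n| = 2.56×10⁻³ / (4.02×10⁻⁵ × 1.14) = 55.8 m/s
Converting: 55.8 m/s × 3.6 = 201 km/h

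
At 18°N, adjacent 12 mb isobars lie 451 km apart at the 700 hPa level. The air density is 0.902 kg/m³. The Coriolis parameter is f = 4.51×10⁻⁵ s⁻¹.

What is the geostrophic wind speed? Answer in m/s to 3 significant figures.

65.4 m/s

Pressure gradient: |∂P/∂n| = 1200 Pa / 451000 m = 2.66×10⁻³ Pa/m
Geostrophic balance (pressure-gradient force = Coriolis force):
V_g = (1/(fρ)) |∂P/∂n| = 2.66×10⁻³ / (4.51×10⁻⁵ × 0.902) = 65.4 m/s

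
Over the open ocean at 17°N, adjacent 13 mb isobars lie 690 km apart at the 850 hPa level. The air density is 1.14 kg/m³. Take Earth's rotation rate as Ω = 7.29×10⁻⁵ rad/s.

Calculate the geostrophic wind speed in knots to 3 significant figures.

Coriolis parameter at 17°N:
f = 2Ω sin φ = 2 × 7.29×10⁻⁵ × sin 17° = 4.26×10⁻⁵ s⁻¹
Pressure gradient: |∂P/∂n| = 1300 Pa / 690000 m = 1.88×10⁻³ Pa/m
Geostrophic balance (pressure-gradient force = Coriolis force):
V_g = (1/(fρ)) |∂P/∂n| = 1.88×10⁻³ / (4.26×10⁻⁵ × 1.14) = 38.8 m/s
Converting: 38.8 m/s × 1.944 = 75.4 knots

75.4 knots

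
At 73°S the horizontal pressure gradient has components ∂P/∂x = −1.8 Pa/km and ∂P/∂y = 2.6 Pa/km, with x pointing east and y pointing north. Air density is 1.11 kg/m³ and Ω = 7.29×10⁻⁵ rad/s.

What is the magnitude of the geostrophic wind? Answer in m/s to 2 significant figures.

20 m/s

Coriolis parameter at 73°S:
f = 2Ω sin φ = 2 × 7.29×10⁻⁵ × sin 73° = 1.39×10⁻⁴ s⁻¹
In the Southern Hemisphere f is negative: f = −1.39×10⁻⁴ s⁻¹.
Component geostrophic relations (x east, y north):
u_g = −(1/(fρ)) ∂P/∂y,  v_g = (1/(fρ)) ∂P/∂x
u_g = −(2.6×10⁻³)/(−1.39×10⁻⁴ × 1.11) = 16.8 m/s;  v_g = (−1.8×10⁻³)/(−1.39×10⁻⁴ × 1.11) = 11.6 m/s
|V_g| = √(u_g² + v_g²) = 20.4 m/s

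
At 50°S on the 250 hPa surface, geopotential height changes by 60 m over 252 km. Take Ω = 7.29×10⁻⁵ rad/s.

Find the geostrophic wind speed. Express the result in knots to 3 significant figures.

Coriolis parameter at 50°S:
f = 2Ω sin φ = 2 × 7.29×10⁻⁵ × sin 50° = 1.12×10⁻⁴ s⁻¹
Height gradient: |∂Z/∂n| = 60 m / 252000 m = 2.38×10⁻⁴
On a pressure surface, geostrophic balance gives V_g = (g/f)|∂Z/∂n|:
V_g = 9.81 × 2.38×10⁻⁴ / 1.12×10⁻⁴ = 20.9 m/s
Converting: 20.9 m/s × 1.944 = 40.7 knots

40.7 knots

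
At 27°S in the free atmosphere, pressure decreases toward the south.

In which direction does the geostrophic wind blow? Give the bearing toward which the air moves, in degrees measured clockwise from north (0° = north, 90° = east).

090°

The pressure-gradient force points toward the south (bearing 180°).
Geostrophic balance: in the Southern Hemisphere the Coriolis force deflects motion to the left, so the geostrophic wind blows 90° to the left of the pressure-gradient force (low pressure on the right).
Rotating 180° by 90° counterclockwise gives 090° — the wind blows toward the east.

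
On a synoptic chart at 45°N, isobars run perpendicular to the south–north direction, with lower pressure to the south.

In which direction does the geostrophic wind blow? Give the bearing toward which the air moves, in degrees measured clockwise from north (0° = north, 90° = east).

The pressure-gradient force points toward the south (bearing 180°).
Geostrophic balance: in the Northern Hemisphere the Coriolis force deflects motion to the right, so the geostrophic wind blows 90° to the right of the pressure-gradient force (low pressure on the left).
Rotating 180° by 90° clockwise gives 270° — the wind blows toward the west.

270°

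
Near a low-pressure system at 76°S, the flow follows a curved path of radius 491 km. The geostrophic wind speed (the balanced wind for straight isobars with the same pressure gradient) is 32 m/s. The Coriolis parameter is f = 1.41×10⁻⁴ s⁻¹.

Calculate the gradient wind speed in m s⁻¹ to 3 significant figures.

Around a low, centrifugal force acts outward with Coriolis, so pressure-gradient force balances both:
(1/ρ)|∂P/∂n| = fV + V²/R  →  V² + fR·V − fR·V_g = 0
With fR = 1.41×10⁻⁴ × 491×10³ m = 69.2 m/s:
V = [−fR + √((fR)² + 4 fR V_g)]/2 = [−69.2 + √(69.2² + 4×69.2×32)]/2 = 23.8 m/s
Subgeostrophic (V < V_g = 32 m/s), as expected around a low.

23.8 m s⁻¹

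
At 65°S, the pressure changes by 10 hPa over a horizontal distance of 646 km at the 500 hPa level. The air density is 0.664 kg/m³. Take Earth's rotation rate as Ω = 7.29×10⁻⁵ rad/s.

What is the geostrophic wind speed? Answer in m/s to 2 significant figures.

18 m/s

Coriolis parameter at 65°S:
f = 2Ω sin φ = 2 × 7.29×10⁻⁵ × sin 65° = 1.32×10⁻⁴ s⁻¹
Pressure gradient: |∂P/∂n| = 1000 Pa / 646000 m = 1.55×10⁻³ Pa/m
Geostrophic balance (pressure-gradient force = Coriolis force):
V_g = (1/(fρ)) |∂P/∂n| = 1.55×10⁻³ / (1.32×10⁻⁴ × 0.664) = 17.6 m/s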